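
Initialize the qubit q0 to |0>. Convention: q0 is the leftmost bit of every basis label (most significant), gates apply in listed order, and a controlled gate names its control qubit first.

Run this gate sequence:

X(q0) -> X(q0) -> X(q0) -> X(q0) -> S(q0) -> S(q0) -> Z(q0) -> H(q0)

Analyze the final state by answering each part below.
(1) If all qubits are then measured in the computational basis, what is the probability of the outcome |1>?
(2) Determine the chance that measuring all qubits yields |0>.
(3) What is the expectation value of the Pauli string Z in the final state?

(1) The probability of measuring |1> is 1/2. Key observation: steps 1-4 multiply out to the identity, so the circuit reduces to the remaining gates.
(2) The probability of measuring |0> is 1/2.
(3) In the final state, Z has expectation 0.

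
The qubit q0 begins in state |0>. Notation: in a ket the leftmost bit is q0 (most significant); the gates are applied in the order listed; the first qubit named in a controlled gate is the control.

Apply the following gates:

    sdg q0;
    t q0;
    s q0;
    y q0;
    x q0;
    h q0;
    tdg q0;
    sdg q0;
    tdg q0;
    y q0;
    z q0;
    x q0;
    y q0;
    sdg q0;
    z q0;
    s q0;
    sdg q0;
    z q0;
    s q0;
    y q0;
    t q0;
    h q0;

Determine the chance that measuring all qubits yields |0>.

A full measurement returns |0> with probability 1/2 - sqrt(2)/4. Key observation: steps 13-20 multiply out to the identity, so the circuit reduces to the remaining gates.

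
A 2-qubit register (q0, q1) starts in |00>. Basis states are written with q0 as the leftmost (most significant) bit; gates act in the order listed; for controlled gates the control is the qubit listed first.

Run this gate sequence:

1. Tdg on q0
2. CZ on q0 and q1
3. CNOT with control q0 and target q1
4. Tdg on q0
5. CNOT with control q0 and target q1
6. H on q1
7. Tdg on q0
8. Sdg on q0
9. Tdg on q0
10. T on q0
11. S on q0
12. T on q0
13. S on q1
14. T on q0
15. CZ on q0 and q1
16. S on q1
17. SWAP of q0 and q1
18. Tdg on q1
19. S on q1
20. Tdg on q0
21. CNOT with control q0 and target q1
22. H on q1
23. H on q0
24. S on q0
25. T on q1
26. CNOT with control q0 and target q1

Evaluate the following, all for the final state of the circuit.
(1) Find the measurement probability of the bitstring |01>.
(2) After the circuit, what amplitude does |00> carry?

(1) Outcome |01> occurs with probability sqrt(2)/8 + 1/4. Key observation: the block from step 7 through step 12 cancels to the identity and can be dropped.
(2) |00> carries amplitude sqrt(2)*(1 + exp(3*I*pi/4))/4 in the final state.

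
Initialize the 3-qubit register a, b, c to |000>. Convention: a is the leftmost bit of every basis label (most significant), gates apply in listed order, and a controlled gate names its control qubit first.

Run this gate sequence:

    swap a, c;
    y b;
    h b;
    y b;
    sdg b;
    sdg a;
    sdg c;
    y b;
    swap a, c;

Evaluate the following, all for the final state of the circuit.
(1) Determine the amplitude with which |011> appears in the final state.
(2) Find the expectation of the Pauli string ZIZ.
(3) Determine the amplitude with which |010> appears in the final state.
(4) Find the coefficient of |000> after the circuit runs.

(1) The final state's coefficient on |011> equals 0.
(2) In the final state, ZIZ has expectation 1.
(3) The amplitude on |010> is -sqrt(2)*I/2.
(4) The final state's coefficient on |000> equals sqrt(2)/2.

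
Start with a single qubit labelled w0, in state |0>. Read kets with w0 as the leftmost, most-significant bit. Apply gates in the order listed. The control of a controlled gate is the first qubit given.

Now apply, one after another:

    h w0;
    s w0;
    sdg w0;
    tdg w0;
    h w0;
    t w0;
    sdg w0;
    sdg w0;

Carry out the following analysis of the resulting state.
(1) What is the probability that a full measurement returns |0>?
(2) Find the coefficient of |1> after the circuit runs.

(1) The probability of measuring |0> is sqrt(2)/4 + 1/2.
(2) The amplitude on |1> is 1/2 - exp(I*pi/4)/2.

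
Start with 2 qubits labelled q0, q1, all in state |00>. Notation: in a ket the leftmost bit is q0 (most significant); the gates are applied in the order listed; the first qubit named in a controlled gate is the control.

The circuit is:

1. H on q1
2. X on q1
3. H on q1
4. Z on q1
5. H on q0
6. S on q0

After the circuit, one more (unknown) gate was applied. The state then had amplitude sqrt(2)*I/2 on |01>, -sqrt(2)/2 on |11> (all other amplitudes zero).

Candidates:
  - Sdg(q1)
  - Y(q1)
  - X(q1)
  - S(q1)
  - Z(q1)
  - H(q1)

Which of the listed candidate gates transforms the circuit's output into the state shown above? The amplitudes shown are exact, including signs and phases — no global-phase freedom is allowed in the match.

It was Y(q1) that produced the state shown. Key observation: gates 1-4 undo each other exactly, leaving only the rest of the circuit to track.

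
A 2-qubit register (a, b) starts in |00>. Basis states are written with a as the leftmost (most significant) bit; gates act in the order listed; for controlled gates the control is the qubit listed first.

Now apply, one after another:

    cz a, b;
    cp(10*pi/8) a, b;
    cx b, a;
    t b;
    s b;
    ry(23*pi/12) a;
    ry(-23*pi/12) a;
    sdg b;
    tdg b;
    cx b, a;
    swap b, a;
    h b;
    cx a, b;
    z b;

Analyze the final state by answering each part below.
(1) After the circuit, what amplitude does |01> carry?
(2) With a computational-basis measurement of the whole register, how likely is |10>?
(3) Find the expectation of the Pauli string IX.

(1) The amplitude on |01> is -sqrt(2)/2. Key observation: the block from step 3 through step 10 cancels to the identity and can be dropped.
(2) A full measurement returns |10> with probability 0.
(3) The expectation value of IX is -1.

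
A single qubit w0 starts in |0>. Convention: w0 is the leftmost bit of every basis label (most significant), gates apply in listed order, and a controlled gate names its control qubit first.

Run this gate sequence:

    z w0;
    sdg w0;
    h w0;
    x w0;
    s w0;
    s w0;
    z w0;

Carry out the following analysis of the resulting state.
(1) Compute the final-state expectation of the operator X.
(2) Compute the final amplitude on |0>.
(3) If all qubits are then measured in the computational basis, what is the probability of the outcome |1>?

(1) In the final state, X has expectation 1.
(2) |0> carries amplitude sqrt(2)/2 in the final state.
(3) Outcome |1> occurs with probability 1/2.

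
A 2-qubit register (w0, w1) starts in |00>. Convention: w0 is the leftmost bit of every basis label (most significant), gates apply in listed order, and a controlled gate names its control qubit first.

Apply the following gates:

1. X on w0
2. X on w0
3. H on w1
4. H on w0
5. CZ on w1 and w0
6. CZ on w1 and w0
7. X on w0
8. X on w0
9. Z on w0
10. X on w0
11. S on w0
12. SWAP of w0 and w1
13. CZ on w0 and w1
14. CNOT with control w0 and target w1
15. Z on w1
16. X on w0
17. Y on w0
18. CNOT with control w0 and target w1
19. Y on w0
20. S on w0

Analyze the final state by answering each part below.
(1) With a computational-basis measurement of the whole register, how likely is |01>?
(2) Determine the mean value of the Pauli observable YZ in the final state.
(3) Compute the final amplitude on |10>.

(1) A full measurement returns |01> with probability 1/4. Key observation: gates 5-6 undo each other exactly, leaving only the rest of the circuit to track.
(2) In the final state, YZ has expectation -1.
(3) The final state's coefficient on |10> equals -I/2.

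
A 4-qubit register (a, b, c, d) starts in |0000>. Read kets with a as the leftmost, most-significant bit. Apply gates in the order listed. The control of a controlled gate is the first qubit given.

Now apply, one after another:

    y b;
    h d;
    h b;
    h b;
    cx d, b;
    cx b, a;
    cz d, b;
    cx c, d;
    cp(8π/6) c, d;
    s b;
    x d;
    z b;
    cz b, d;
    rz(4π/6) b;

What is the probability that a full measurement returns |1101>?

The probability of measuring |1101> is 1/2. Key observation: the block from step 3 through step 4 cancels to the identity and can be dropped.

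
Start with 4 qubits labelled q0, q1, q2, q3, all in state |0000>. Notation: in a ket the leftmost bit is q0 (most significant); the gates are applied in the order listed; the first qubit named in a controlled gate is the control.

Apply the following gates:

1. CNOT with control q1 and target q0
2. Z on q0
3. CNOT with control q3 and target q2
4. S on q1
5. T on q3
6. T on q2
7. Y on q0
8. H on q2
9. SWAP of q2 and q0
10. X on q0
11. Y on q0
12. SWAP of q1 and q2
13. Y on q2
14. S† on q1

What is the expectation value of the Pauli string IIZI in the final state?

In the final state, IIZI has expectation -1.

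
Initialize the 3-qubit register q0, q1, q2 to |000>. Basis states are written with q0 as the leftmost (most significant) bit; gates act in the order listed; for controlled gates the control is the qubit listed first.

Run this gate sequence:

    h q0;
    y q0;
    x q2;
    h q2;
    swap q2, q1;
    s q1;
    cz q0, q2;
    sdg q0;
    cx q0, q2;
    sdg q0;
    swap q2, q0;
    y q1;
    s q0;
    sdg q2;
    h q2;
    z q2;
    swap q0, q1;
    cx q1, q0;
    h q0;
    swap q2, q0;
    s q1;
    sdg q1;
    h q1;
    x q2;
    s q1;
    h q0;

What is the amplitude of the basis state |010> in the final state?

The amplitude on |010> is -1/4 - I/4.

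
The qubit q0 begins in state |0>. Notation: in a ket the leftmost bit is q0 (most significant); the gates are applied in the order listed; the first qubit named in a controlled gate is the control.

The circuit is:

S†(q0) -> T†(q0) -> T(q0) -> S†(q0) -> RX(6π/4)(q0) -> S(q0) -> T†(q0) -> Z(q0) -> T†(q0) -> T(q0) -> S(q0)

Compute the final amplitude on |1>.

The final state's coefficient on |1> equals -sqrt(2)*exp(I*pi/4)/2.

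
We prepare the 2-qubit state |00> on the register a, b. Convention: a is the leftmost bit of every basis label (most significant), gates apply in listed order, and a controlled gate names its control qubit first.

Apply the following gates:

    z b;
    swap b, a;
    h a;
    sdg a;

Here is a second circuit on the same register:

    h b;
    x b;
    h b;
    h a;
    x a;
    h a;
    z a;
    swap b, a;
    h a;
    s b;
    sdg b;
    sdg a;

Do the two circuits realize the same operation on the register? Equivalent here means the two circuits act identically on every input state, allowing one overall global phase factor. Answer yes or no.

Yes, they are equivalent — the unitaries differ by at most a global phase.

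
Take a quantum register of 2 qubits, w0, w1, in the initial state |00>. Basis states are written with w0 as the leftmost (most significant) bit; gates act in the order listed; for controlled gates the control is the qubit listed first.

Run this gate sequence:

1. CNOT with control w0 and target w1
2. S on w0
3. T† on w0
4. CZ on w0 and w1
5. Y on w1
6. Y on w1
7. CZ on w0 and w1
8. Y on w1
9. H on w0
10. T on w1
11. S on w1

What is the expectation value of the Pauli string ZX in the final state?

The observable ZX averages to 0. Key observation: steps 4-7 multiply out to the identity, so the circuit reduces to the remaining gates.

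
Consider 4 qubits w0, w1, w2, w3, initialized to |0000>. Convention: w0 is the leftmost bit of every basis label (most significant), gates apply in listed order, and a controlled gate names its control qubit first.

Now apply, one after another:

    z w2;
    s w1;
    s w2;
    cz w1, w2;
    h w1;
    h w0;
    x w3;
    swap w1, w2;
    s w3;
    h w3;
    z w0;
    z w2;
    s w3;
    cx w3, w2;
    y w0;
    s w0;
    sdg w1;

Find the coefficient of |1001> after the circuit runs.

The final state's coefficient on |1001> equals sqrt(2)/4.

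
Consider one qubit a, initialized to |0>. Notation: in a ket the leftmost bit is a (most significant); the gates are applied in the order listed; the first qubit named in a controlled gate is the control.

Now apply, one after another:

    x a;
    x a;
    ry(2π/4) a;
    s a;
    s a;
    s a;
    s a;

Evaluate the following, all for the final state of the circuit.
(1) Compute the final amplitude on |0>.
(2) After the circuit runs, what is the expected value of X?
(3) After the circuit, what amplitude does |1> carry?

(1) The amplitude on |0> is sqrt(2)/2. Key observation: gates 4-7 undo each other exactly, leaving only the rest of the circuit to track.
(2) The expectation value of X is 1.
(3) |1> carries amplitude sqrt(2)/2 in the final state.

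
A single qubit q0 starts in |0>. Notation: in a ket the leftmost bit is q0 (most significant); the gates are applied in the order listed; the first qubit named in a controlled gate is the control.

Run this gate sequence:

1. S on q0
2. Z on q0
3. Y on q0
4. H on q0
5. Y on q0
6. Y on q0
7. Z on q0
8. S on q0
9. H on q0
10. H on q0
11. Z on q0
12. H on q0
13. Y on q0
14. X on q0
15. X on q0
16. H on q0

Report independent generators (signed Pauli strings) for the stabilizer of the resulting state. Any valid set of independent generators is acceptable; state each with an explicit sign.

One valid set of independent stabilizer generators is -Y (any independent generating set of the same group is equally correct).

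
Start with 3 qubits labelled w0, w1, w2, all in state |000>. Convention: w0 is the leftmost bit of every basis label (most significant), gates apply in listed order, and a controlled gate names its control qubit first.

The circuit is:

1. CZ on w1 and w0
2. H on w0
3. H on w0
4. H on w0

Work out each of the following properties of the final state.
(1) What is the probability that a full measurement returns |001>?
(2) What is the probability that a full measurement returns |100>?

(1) Outcome |001> occurs with probability 0. Key observation: the block from step 3 through step 4 cancels to the identity and can be dropped.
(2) Outcome |100> occurs with probability 1/2.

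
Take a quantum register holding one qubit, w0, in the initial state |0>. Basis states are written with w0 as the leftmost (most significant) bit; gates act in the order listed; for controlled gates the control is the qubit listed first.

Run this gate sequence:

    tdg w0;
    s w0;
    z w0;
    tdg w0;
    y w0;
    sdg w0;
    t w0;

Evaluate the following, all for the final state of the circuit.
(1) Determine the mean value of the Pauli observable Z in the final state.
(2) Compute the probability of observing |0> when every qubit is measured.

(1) The expectation value of Z is -1.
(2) A full measurement returns |0> with probability 0.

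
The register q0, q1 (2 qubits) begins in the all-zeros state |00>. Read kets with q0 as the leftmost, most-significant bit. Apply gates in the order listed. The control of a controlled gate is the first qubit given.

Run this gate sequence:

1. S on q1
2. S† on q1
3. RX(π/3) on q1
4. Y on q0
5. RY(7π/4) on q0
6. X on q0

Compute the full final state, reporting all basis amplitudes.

The final amplitudes are -I*sqrt(3*sqrt(2) + 6)/4 on |00>, -sqrt(sqrt(2) + 2)/4 on |01>, -I*sqrt(6 - 3*sqrt(2))/4 on |10>, -sqrt(2 - sqrt(2))/4 on |11>. Key observation: gates 1-2 undo each other exactly, leaving only the rest of the circuit to track.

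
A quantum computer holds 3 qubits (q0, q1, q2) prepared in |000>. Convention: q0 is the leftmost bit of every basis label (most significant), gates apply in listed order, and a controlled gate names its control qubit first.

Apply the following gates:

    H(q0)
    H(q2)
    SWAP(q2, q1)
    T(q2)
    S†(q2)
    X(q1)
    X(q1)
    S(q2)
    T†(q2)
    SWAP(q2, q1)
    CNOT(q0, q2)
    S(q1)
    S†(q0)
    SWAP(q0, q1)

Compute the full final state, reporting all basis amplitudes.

After the circuit, the state carries amplitude 1/2 on |000>, 1/2 on |001>, -I/2 on |010>, -I/2 on |011>, 0 on |100>, 0 on |101>, 0 on |110>, 0 on |111>. Key observation: gates 3-10 undo each other exactly, leaving only the rest of the circuit to track.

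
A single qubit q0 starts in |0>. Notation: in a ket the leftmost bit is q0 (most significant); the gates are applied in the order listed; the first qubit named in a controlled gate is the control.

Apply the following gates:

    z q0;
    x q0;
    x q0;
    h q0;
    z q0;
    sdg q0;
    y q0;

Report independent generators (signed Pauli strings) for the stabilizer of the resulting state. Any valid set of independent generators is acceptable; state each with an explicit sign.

One valid set of independent stabilizer generators is +Y (any independent generating set of the same group is equally correct).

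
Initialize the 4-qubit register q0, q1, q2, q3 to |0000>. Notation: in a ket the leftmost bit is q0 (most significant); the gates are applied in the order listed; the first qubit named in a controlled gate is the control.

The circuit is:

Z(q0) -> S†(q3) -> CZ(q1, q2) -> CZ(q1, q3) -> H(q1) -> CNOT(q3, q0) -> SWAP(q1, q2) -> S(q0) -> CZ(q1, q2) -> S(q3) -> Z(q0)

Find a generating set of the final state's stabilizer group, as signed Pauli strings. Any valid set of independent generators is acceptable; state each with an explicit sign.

One valid set of independent stabilizer generators is +IIXI, +ZIII, +IZII, +IIIZ (any independent generating set of the same group is equally correct).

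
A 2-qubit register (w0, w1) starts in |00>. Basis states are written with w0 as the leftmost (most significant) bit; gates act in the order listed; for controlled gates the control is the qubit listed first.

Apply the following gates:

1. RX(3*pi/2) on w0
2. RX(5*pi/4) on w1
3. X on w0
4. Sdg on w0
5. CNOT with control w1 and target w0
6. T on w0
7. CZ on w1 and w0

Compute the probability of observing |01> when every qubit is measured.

A full measurement returns |01> with probability sqrt(2)/8 + 1/4.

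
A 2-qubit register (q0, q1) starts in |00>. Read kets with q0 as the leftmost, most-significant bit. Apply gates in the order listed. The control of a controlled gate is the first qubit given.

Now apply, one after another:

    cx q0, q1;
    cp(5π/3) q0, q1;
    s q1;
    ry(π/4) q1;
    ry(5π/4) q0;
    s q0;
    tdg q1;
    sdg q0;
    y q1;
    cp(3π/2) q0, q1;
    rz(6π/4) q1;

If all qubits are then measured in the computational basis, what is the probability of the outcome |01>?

The probability of measuring |01> is 1/8.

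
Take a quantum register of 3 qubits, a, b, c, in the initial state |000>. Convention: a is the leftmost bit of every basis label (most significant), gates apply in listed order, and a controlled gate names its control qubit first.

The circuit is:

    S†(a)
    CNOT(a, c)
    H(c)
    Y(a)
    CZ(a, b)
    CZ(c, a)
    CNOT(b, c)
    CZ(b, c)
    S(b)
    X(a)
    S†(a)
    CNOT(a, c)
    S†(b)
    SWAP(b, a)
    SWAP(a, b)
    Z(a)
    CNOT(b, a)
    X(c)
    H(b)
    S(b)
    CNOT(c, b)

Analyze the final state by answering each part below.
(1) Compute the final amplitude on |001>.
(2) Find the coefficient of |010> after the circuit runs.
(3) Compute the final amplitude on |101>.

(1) |001> carries amplitude -1/2 in the final state.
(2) The amplitude on |010> is 1/2.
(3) |101> carries amplitude 0 in the final state.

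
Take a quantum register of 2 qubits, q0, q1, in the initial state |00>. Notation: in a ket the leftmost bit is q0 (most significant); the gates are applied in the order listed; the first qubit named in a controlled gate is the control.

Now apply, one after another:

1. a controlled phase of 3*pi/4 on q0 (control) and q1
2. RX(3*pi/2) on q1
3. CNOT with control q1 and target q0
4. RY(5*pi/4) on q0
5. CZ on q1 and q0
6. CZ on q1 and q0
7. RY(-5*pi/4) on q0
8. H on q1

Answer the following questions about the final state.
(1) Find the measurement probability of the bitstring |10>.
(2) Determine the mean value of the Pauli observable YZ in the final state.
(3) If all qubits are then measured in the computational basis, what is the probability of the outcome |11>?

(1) The probability of measuring |10> is 1/4. Key observation: the block from step 4 through step 7 cancels to the identity and can be dropped.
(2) In the final state, YZ has expectation 1.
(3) Outcome |11> occurs with probability 1/4.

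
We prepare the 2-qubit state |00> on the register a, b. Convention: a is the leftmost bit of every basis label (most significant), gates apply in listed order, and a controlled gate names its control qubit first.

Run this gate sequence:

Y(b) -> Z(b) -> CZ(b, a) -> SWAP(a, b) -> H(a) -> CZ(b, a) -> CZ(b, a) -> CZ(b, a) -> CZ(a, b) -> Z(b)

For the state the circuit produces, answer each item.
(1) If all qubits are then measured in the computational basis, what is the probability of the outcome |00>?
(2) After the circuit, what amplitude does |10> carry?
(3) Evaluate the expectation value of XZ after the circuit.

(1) The probability of measuring |00> is 1/2. Key observation: the block from step 7 through step 8 cancels to the identity and can be dropped.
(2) The amplitude on |10> is sqrt(2)*I/2.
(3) The observable XZ averages to -1.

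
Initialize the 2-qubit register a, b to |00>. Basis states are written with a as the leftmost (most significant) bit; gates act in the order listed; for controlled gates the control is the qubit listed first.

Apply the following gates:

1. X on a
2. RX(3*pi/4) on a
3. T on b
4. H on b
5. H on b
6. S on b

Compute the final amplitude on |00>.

The amplitude on |00> is -I*sqrt(sqrt(2) + 2)/2. Key observation: gates 4-5 undo each other exactly, leaving only the rest of the circuit to track.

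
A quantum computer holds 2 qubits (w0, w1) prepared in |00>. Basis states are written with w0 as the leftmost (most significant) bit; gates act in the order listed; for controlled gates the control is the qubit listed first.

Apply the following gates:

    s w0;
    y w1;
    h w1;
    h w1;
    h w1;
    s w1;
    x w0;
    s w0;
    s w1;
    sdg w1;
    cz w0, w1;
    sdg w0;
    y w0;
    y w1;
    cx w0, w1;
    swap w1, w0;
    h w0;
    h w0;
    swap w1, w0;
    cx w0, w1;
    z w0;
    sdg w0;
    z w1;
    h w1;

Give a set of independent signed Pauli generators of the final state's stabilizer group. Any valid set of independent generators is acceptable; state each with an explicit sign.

One valid set of independent stabilizer generators is +IY, +ZI (any independent generating set of the same group is equally correct). Key observation: gates 15-20 undo each other exactly, leaving only the rest of the circuit to track.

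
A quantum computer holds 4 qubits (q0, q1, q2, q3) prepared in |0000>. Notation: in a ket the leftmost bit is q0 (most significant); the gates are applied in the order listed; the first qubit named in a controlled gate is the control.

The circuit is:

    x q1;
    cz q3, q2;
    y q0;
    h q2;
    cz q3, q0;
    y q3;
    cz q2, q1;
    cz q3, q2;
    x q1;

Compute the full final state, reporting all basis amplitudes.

The final amplitudes are -sqrt(2)/2 on |1001>, -sqrt(2)/2 on |1011>, and 0 on every other basis state.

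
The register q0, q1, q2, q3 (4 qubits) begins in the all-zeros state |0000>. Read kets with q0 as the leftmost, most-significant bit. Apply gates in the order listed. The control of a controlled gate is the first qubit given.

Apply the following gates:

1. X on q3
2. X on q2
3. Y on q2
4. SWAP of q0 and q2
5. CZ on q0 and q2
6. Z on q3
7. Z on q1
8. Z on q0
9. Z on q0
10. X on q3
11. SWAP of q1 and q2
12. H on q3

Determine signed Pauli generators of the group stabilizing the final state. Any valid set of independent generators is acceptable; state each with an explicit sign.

The final state is stabilized by the group generated by +IIIX, +ZIII, +IZII, +IIZI; other independent generating sets are equally valid.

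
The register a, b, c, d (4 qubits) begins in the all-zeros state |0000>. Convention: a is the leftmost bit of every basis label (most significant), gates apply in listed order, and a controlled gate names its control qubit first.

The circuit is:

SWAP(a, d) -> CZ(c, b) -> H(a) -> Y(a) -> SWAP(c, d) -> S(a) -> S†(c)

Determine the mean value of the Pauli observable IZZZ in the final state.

In the final state, IZZZ has expectation 1.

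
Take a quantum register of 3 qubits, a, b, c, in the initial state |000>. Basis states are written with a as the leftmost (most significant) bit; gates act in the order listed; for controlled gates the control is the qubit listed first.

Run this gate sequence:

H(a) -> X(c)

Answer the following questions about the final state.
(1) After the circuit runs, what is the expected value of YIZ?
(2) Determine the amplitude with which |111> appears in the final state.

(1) The expectation value of YIZ is 0.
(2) The final state's coefficient on |111> equals 0.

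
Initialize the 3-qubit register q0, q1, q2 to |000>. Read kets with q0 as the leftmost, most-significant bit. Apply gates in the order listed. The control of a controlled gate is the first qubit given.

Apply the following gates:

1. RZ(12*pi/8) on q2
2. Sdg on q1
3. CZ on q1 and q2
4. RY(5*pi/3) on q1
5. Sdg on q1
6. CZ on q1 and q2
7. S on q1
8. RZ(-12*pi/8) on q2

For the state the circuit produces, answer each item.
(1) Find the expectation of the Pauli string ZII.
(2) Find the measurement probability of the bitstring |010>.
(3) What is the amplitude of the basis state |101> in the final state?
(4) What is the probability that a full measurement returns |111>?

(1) The observable ZII averages to 1.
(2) The probability of measuring |010> is 1/4.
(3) The final state's coefficient on |101> equals 0.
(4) The probability of measuring |111> is 0.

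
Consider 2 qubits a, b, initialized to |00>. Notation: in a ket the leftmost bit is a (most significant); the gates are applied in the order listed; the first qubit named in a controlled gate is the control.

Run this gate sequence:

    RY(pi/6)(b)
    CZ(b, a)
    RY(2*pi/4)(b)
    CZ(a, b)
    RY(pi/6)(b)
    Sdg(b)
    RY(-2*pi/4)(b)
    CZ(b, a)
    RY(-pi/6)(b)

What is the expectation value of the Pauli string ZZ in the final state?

The expectation value of ZZ is sqrt(3)/4.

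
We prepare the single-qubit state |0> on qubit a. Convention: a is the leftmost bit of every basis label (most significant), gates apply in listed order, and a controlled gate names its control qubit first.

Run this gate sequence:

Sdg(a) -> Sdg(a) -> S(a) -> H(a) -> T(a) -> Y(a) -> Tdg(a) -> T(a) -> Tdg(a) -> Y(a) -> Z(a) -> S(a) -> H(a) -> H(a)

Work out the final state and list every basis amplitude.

The final amplitudes are -sqrt(2)*exp(3*I*pi/4)/2 on |0>, -sqrt(2)*exp(3*I*pi/4)/2 on |1>.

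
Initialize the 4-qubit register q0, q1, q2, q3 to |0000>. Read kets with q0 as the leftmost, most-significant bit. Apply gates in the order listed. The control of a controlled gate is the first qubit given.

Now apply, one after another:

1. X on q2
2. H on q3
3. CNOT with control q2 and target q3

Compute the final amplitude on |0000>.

|0000> carries amplitude 0 in the final state.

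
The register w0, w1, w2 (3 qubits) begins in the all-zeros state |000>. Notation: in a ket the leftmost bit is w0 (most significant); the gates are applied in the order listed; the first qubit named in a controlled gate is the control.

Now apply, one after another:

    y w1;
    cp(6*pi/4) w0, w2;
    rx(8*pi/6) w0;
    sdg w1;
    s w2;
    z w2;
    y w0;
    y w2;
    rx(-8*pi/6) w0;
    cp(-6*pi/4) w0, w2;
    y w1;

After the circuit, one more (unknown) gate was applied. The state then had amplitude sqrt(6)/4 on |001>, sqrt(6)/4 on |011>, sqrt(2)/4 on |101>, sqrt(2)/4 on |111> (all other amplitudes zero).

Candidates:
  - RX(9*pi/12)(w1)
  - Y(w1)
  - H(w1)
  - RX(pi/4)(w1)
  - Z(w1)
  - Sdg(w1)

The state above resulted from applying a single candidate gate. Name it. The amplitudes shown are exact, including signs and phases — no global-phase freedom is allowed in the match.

The unique candidate consistent with the amplitudes is H(w1).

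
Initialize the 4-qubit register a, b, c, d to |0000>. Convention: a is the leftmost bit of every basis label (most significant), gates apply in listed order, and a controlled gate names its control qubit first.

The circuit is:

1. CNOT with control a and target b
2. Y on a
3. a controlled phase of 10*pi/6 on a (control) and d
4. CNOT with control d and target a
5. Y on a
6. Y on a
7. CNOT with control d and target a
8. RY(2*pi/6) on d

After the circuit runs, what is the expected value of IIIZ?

The observable IIIZ averages to 1/2. Key observation: gates 4-7 undo each other exactly, leaving only the rest of the circuit to track.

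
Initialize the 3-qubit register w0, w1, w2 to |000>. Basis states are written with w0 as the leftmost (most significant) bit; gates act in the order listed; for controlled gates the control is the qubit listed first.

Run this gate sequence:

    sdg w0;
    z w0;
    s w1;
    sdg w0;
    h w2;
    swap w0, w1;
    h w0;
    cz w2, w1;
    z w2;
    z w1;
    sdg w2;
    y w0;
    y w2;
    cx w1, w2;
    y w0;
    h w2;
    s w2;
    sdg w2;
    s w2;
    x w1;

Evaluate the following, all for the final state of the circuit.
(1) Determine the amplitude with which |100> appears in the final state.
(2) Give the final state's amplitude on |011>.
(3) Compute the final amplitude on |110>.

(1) The final state's coefficient on |100> equals 0.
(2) |011> carries amplitude sqrt(2)*(1 + I)/4 in the final state.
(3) |110> carries amplitude sqrt(2)*(1 + I)/4 in the final state.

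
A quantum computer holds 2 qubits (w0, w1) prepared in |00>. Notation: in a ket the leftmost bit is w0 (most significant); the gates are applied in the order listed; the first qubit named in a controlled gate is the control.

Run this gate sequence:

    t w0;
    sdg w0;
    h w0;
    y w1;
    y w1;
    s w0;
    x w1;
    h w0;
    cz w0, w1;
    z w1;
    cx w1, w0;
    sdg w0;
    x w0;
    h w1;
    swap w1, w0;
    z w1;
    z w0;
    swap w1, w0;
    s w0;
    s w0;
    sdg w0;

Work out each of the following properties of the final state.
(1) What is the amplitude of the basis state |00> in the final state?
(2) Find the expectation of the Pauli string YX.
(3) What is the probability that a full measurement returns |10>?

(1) The final state's coefficient on |00> equals sqrt(2)*(-1 + I)/4.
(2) In the final state, YX has expectation 1.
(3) Outcome |10> occurs with probability 1/4.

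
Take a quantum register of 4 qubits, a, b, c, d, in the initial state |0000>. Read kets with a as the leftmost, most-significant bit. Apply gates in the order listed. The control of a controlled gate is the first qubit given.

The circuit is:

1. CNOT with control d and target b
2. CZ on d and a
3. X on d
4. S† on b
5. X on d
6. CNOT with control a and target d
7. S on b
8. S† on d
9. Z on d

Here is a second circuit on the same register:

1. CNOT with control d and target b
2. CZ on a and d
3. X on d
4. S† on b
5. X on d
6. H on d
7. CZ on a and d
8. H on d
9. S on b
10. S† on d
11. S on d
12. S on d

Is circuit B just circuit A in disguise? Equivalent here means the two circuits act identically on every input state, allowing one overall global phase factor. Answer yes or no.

Yes, they are equivalent — the unitaries differ by at most a global phase.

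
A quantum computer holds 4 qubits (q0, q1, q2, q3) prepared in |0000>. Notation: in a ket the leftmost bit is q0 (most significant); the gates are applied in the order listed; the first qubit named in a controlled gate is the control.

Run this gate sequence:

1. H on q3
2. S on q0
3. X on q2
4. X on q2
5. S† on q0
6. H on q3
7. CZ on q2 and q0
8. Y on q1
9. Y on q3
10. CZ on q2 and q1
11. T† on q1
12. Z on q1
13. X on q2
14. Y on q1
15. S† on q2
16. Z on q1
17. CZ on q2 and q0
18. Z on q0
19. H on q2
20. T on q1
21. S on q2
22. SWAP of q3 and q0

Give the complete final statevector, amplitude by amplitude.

After the circuit, the state carries amplitude sqrt(2)*exp(3*I*pi/4)/2 on |1000>, sqrt(2)*exp(I*pi/4)/2 on |1010>, and 0 on every other basis state. Key observation: steps 1-6 multiply out to the identity, so the circuit reduces to the remaining gates.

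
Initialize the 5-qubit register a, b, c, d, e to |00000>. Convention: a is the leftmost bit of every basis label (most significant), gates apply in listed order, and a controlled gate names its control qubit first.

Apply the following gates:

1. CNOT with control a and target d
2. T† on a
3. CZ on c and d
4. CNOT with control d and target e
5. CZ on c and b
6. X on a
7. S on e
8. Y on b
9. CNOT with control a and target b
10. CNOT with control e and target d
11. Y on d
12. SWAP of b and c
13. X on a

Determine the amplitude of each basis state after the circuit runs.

The final amplitudes are -1 on |00010>, and 0 on every other basis state.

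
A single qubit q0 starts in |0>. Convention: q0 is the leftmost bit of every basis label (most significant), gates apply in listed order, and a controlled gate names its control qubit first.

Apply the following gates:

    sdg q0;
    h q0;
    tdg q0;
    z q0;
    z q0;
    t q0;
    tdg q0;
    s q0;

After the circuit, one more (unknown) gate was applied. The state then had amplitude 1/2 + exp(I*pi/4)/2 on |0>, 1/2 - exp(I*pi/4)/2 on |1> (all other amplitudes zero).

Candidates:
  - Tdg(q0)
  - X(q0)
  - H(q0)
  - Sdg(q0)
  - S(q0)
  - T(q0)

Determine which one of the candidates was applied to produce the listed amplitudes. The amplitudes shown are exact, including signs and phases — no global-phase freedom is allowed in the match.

The applied gate was H(q0).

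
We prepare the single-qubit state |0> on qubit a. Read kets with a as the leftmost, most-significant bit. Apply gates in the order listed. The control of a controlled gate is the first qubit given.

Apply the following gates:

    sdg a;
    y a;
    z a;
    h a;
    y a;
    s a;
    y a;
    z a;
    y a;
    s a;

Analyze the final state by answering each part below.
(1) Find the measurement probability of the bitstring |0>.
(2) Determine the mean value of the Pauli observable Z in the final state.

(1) Outcome |0> occurs with probability 1/2.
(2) The observable Z averages to 0.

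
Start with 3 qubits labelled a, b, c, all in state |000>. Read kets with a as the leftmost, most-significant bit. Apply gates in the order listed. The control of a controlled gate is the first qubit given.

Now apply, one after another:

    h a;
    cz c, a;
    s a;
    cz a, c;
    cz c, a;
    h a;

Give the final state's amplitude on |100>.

|100> carries amplitude 1/2 - I/2 in the final state.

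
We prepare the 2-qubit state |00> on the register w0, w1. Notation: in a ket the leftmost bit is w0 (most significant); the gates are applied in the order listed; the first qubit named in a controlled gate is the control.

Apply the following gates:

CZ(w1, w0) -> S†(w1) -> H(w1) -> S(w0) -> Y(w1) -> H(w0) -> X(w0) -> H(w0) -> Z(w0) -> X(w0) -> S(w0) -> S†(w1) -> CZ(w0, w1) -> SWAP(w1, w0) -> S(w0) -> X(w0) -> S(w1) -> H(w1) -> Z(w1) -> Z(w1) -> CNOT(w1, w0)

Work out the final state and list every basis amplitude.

The final amplitudes are I/2 on |00>, -I/2 on |01>, I/2 on |10>, -I/2 on |11>. Key observation: the block from step 6 through step 9 cancels to the identity and can be dropped.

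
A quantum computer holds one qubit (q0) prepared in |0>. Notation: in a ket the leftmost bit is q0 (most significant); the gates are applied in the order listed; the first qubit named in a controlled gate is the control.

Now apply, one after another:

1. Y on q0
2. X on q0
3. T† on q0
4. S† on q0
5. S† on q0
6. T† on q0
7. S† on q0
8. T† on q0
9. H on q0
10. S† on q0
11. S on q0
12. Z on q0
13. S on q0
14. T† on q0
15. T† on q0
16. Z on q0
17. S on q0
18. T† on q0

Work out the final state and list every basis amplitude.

After the circuit, the state carries amplitude sqrt(2)*I/2 on |0>, sqrt(2)*exp(3*I*pi/4)/2 on |1>.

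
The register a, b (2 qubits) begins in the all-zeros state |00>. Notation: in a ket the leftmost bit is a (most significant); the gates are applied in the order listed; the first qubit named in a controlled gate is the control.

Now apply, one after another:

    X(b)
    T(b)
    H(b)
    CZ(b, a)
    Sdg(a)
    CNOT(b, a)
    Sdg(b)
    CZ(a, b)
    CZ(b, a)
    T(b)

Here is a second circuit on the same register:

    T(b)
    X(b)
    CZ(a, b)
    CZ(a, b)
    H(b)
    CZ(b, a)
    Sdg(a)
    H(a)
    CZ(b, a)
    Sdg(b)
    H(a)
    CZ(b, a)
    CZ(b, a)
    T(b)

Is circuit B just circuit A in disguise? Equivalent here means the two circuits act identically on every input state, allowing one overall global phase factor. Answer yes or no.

No: there is an input state on which the two circuits produce genuinely different outputs (not merely differing by a phase).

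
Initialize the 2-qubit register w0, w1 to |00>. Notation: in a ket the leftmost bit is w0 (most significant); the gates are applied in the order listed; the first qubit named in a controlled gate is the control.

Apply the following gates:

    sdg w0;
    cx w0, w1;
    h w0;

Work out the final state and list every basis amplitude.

The final amplitudes are sqrt(2)/2 on |00>, 0 on |01>, sqrt(2)/2 on |10>, 0 on |11>.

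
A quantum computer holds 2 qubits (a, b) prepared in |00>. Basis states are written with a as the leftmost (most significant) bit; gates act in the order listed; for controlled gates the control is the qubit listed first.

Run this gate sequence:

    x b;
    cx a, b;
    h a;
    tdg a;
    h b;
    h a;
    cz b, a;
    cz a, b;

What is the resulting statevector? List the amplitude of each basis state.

After the circuit, the state carries amplitude sqrt(2)*(1 - exp(3*I*pi/4))/4 on |00>, sqrt(2)*(-1 + exp(3*I*pi/4))/4 on |01>, sqrt(2)*(1 + exp(3*I*pi/4))/4 on |10>, sqrt(2)*(-1 - exp(3*I*pi/4))/4 on |11>.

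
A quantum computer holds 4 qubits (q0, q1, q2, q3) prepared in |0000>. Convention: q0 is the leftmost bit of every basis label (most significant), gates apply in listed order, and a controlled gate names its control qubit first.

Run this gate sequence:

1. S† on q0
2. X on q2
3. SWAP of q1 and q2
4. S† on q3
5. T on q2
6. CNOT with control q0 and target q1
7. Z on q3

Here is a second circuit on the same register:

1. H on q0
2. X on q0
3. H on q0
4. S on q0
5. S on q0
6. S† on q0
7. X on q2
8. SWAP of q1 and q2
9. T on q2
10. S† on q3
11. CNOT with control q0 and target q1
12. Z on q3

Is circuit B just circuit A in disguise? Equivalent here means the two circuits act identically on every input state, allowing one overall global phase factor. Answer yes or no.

Yes: on every input state the two circuits agree up to one overall phase factor.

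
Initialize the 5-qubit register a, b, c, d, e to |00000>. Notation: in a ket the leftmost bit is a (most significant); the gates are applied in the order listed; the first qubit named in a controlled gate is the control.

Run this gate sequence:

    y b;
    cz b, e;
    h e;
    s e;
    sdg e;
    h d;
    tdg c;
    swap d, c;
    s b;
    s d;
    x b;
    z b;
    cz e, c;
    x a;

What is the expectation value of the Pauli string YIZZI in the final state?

The expectation value of YIZZI is 0. Key observation: gates 4-5 undo each other exactly, leaving only the rest of the circuit to track.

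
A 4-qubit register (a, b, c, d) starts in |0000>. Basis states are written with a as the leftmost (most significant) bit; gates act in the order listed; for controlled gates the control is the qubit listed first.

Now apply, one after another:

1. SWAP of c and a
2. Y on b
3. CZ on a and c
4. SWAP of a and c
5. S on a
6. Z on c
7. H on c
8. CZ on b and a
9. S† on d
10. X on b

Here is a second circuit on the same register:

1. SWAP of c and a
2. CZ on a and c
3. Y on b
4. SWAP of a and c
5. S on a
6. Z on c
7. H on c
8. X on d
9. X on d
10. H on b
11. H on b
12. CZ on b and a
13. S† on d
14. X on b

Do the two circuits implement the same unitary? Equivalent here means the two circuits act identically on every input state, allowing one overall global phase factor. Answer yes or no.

Yes: on every input state the two circuits agree up to one overall phase factor.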